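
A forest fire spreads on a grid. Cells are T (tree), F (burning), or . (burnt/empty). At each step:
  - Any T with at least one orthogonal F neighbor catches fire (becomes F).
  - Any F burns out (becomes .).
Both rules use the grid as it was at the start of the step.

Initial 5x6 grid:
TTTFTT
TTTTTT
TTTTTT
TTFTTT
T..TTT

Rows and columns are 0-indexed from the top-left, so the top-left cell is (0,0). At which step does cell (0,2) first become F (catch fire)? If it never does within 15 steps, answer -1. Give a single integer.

Step 1: cell (0,2)='F' (+6 fires, +2 burnt)
  -> target ignites at step 1
Step 2: cell (0,2)='.' (+9 fires, +6 burnt)
Step 3: cell (0,2)='.' (+8 fires, +9 burnt)
Step 4: cell (0,2)='.' (+3 fires, +8 burnt)
Step 5: cell (0,2)='.' (+0 fires, +3 burnt)
  fire out at step 5

1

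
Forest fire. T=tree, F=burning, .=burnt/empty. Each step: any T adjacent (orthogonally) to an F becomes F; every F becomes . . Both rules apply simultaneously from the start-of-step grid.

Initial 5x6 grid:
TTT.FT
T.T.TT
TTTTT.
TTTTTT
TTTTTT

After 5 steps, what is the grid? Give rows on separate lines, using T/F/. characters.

Step 1: 2 trees catch fire, 1 burn out
  TTT..F
  T.T.FT
  TTTTT.
  TTTTTT
  TTTTTT
Step 2: 2 trees catch fire, 2 burn out
  TTT...
  T.T..F
  TTTTF.
  TTTTTT
  TTTTTT
Step 3: 2 trees catch fire, 2 burn out
  TTT...
  T.T...
  TTTF..
  TTTTFT
  TTTTTT
Step 4: 4 trees catch fire, 2 burn out
  TTT...
  T.T...
  TTF...
  TTTF.F
  TTTTFT
Step 5: 5 trees catch fire, 4 burn out
  TTT...
  T.F...
  TF....
  TTF...
  TTTF.F

TTT...
T.F...
TF....
TTF...
TTTF.F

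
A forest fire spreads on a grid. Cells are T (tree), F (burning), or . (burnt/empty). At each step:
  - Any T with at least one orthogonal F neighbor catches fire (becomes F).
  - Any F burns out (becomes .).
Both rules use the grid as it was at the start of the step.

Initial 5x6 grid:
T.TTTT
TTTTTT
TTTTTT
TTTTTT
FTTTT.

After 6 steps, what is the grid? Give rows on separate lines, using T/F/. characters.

Step 1: 2 trees catch fire, 1 burn out
  T.TTTT
  TTTTTT
  TTTTTT
  FTTTTT
  .FTTT.
Step 2: 3 trees catch fire, 2 burn out
  T.TTTT
  TTTTTT
  FTTTTT
  .FTTTT
  ..FTT.
Step 3: 4 trees catch fire, 3 burn out
  T.TTTT
  FTTTTT
  .FTTTT
  ..FTTT
  ...FT.
Step 4: 5 trees catch fire, 4 burn out
  F.TTTT
  .FTTTT
  ..FTTT
  ...FTT
  ....F.
Step 5: 3 trees catch fire, 5 burn out
  ..TTTT
  ..FTTT
  ...FTT
  ....FT
  ......
Step 6: 4 trees catch fire, 3 burn out
  ..FTTT
  ...FTT
  ....FT
  .....F
  ......

..FTTT
...FTT
....FT
.....F
......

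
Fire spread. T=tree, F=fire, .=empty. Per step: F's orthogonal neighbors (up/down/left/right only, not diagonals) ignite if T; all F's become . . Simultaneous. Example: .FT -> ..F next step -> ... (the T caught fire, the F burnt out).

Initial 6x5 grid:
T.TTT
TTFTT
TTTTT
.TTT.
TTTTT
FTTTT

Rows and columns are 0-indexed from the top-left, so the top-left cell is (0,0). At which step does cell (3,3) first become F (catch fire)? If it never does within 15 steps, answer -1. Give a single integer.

Step 1: cell (3,3)='T' (+6 fires, +2 burnt)
Step 2: cell (3,3)='T' (+8 fires, +6 burnt)
Step 3: cell (3,3)='F' (+8 fires, +8 burnt)
  -> target ignites at step 3
Step 4: cell (3,3)='.' (+2 fires, +8 burnt)
Step 5: cell (3,3)='.' (+1 fires, +2 burnt)
Step 6: cell (3,3)='.' (+0 fires, +1 burnt)
  fire out at step 6

3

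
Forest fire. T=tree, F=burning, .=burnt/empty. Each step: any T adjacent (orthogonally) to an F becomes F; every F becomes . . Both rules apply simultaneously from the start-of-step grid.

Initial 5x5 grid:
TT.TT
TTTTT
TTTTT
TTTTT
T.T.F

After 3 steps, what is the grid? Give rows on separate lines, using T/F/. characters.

Step 1: 1 trees catch fire, 1 burn out
  TT.TT
  TTTTT
  TTTTT
  TTTTF
  T.T..
Step 2: 2 trees catch fire, 1 burn out
  TT.TT
  TTTTT
  TTTTF
  TTTF.
  T.T..
Step 3: 3 trees catch fire, 2 burn out
  TT.TT
  TTTTF
  TTTF.
  TTF..
  T.T..

TT.TT
TTTTF
TTTF.
TTF..
T.T..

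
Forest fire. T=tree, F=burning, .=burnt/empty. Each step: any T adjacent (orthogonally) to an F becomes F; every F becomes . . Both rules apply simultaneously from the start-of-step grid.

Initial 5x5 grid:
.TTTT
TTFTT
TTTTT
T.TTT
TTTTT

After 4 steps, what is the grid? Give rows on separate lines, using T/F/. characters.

Step 1: 4 trees catch fire, 1 burn out
  .TFTT
  TF.FT
  TTFTT
  T.TTT
  TTTTT
Step 2: 7 trees catch fire, 4 burn out
  .F.FT
  F...F
  TF.FT
  T.FTT
  TTTTT
Step 3: 5 trees catch fire, 7 burn out
  ....F
  .....
  F...F
  T..FT
  TTFTT
Step 4: 4 trees catch fire, 5 burn out
  .....
  .....
  .....
  F...F
  TF.FT

.....
.....
.....
F...F
TF.FT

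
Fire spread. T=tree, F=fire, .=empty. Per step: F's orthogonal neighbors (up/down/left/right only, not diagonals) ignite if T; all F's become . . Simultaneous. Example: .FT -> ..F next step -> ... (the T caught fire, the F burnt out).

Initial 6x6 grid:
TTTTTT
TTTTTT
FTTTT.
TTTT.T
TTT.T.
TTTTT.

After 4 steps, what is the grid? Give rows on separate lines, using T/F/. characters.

Step 1: 3 trees catch fire, 1 burn out
  TTTTTT
  FTTTTT
  .FTTT.
  FTTT.T
  TTT.T.
  TTTTT.
Step 2: 5 trees catch fire, 3 burn out
  FTTTTT
  .FTTTT
  ..FTT.
  .FTT.T
  FTT.T.
  TTTTT.
Step 3: 6 trees catch fire, 5 burn out
  .FTTTT
  ..FTTT
  ...FT.
  ..FT.T
  .FT.T.
  FTTTT.
Step 4: 6 trees catch fire, 6 burn out
  ..FTTT
  ...FTT
  ....F.
  ...F.T
  ..F.T.
  .FTTT.

..FTTT
...FTT
....F.
...F.T
..F.T.
.FTTT.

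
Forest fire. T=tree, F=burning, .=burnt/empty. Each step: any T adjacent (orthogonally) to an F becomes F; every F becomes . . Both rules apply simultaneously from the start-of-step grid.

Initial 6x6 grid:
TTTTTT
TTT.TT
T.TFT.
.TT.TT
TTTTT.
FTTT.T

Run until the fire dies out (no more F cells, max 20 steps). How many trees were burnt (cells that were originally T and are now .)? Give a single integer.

Step 1: +4 fires, +2 burnt (F count now 4)
Step 2: +6 fires, +4 burnt (F count now 6)
Step 3: +9 fires, +6 burnt (F count now 9)
Step 4: +5 fires, +9 burnt (F count now 5)
Step 5: +2 fires, +5 burnt (F count now 2)
Step 6: +0 fires, +2 burnt (F count now 0)
Fire out after step 6
Initially T: 27, now '.': 35
Total burnt (originally-T cells now '.'): 26

Answer: 26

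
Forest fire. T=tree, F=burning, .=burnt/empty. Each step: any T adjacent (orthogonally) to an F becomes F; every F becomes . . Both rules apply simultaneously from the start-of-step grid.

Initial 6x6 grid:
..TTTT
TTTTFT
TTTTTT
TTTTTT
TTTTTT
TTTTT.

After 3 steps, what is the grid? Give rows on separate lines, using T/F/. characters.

Step 1: 4 trees catch fire, 1 burn out
  ..TTFT
  TTTF.F
  TTTTFT
  TTTTTT
  TTTTTT
  TTTTT.
Step 2: 6 trees catch fire, 4 burn out
  ..TF.F
  TTF...
  TTTF.F
  TTTTFT
  TTTTTT
  TTTTT.
Step 3: 6 trees catch fire, 6 burn out
  ..F...
  TF....
  TTF...
  TTTF.F
  TTTTFT
  TTTTT.

..F...
TF....
TTF...
TTTF.F
TTTTFT
TTTTT.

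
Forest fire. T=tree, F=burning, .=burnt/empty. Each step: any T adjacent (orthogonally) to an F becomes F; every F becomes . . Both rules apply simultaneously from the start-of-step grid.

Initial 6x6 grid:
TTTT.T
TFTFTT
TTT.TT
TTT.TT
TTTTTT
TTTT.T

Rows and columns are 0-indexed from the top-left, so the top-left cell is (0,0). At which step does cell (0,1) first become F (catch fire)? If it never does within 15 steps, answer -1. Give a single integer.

Step 1: cell (0,1)='F' (+6 fires, +2 burnt)
  -> target ignites at step 1
Step 2: cell (0,1)='.' (+7 fires, +6 burnt)
Step 3: cell (0,1)='.' (+6 fires, +7 burnt)
Step 4: cell (0,1)='.' (+5 fires, +6 burnt)
Step 5: cell (0,1)='.' (+4 fires, +5 burnt)
Step 6: cell (0,1)='.' (+2 fires, +4 burnt)
Step 7: cell (0,1)='.' (+0 fires, +2 burnt)
  fire out at step 7

1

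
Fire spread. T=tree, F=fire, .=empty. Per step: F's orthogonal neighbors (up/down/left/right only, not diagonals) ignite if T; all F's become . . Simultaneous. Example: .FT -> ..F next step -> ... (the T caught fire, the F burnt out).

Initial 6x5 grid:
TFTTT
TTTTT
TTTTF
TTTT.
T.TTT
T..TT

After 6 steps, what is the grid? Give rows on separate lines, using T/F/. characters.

Step 1: 5 trees catch fire, 2 burn out
  F.FTT
  TFTTF
  TTTF.
  TTTT.
  T.TTT
  T..TT
Step 2: 8 trees catch fire, 5 burn out
  ...FF
  F.FF.
  TFF..
  TTTF.
  T.TTT
  T..TT
Step 3: 4 trees catch fire, 8 burn out
  .....
  .....
  F....
  TFF..
  T.TFT
  T..TT
Step 4: 4 trees catch fire, 4 burn out
  .....
  .....
  .....
  F....
  T.F.F
  T..FT
Step 5: 2 trees catch fire, 4 burn out
  .....
  .....
  .....
  .....
  F....
  T...F
Step 6: 1 trees catch fire, 2 burn out
  .....
  .....
  .....
  .....
  .....
  F....

.....
.....
.....
.....
.....
F....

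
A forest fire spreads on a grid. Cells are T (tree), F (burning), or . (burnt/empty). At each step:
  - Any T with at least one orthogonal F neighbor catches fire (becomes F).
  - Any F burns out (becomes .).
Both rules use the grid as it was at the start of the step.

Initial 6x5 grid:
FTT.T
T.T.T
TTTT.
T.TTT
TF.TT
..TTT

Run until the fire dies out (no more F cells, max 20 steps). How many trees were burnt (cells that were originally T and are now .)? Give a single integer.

Answer: 18

Derivation:
Step 1: +3 fires, +2 burnt (F count now 3)
Step 2: +3 fires, +3 burnt (F count now 3)
Step 3: +2 fires, +3 burnt (F count now 2)
Step 4: +1 fires, +2 burnt (F count now 1)
Step 5: +2 fires, +1 burnt (F count now 2)
Step 6: +1 fires, +2 burnt (F count now 1)
Step 7: +2 fires, +1 burnt (F count now 2)
Step 8: +2 fires, +2 burnt (F count now 2)
Step 9: +2 fires, +2 burnt (F count now 2)
Step 10: +0 fires, +2 burnt (F count now 0)
Fire out after step 10
Initially T: 20, now '.': 28
Total burnt (originally-T cells now '.'): 18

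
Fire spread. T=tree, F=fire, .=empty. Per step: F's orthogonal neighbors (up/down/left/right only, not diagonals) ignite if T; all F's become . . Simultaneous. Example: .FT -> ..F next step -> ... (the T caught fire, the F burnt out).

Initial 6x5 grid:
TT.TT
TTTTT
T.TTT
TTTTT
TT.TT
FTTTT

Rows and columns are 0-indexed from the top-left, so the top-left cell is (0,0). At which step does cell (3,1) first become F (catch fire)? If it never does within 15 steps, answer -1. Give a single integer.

Step 1: cell (3,1)='T' (+2 fires, +1 burnt)
Step 2: cell (3,1)='T' (+3 fires, +2 burnt)
Step 3: cell (3,1)='F' (+3 fires, +3 burnt)
  -> target ignites at step 3
Step 4: cell (3,1)='.' (+4 fires, +3 burnt)
Step 5: cell (3,1)='.' (+5 fires, +4 burnt)
Step 6: cell (3,1)='.' (+4 fires, +5 burnt)
Step 7: cell (3,1)='.' (+2 fires, +4 burnt)
Step 8: cell (3,1)='.' (+2 fires, +2 burnt)
Step 9: cell (3,1)='.' (+1 fires, +2 burnt)
Step 10: cell (3,1)='.' (+0 fires, +1 burnt)
  fire out at step 10

3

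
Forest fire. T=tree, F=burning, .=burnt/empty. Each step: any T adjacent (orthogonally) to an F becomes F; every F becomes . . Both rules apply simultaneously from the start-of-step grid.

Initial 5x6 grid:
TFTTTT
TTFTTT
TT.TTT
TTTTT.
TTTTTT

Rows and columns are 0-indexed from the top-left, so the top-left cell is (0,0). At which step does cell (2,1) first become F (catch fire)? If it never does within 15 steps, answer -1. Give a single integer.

Step 1: cell (2,1)='T' (+4 fires, +2 burnt)
Step 2: cell (2,1)='F' (+5 fires, +4 burnt)
  -> target ignites at step 2
Step 3: cell (2,1)='.' (+6 fires, +5 burnt)
Step 4: cell (2,1)='.' (+7 fires, +6 burnt)
Step 5: cell (2,1)='.' (+3 fires, +7 burnt)
Step 6: cell (2,1)='.' (+1 fires, +3 burnt)
Step 7: cell (2,1)='.' (+0 fires, +1 burnt)
  fire out at step 7

2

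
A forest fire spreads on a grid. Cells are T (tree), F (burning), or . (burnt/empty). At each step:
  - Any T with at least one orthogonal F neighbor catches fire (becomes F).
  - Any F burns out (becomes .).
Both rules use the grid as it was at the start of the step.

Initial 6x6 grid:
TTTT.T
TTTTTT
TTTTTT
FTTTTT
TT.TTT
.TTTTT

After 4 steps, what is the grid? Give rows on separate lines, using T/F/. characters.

Step 1: 3 trees catch fire, 1 burn out
  TTTT.T
  TTTTTT
  FTTTTT
  .FTTTT
  FT.TTT
  .TTTTT
Step 2: 4 trees catch fire, 3 burn out
  TTTT.T
  FTTTTT
  .FTTTT
  ..FTTT
  .F.TTT
  .TTTTT
Step 3: 5 trees catch fire, 4 burn out
  FTTT.T
  .FTTTT
  ..FTTT
  ...FTT
  ...TTT
  .FTTTT
Step 4: 6 trees catch fire, 5 burn out
  .FTT.T
  ..FTTT
  ...FTT
  ....FT
  ...FTT
  ..FTTT

.FTT.T
..FTTT
...FTT
....FT
...FTT
..FTTT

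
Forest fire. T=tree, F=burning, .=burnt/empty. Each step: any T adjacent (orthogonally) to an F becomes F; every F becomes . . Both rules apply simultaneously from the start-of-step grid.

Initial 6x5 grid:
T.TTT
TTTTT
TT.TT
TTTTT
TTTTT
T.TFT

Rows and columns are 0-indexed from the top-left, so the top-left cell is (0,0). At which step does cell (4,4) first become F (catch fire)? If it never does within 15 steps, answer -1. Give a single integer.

Step 1: cell (4,4)='T' (+3 fires, +1 burnt)
Step 2: cell (4,4)='F' (+3 fires, +3 burnt)
  -> target ignites at step 2
Step 3: cell (4,4)='.' (+4 fires, +3 burnt)
Step 4: cell (4,4)='.' (+4 fires, +4 burnt)
Step 5: cell (4,4)='.' (+6 fires, +4 burnt)
Step 6: cell (4,4)='.' (+4 fires, +6 burnt)
Step 7: cell (4,4)='.' (+1 fires, +4 burnt)
Step 8: cell (4,4)='.' (+1 fires, +1 burnt)
Step 9: cell (4,4)='.' (+0 fires, +1 burnt)
  fire out at step 9

2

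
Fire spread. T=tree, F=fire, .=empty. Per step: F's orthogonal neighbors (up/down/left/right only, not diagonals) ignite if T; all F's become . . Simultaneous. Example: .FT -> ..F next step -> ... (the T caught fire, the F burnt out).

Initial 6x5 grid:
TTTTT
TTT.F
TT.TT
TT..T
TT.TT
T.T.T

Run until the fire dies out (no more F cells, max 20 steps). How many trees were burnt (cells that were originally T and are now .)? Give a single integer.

Step 1: +2 fires, +1 burnt (F count now 2)
Step 2: +3 fires, +2 burnt (F count now 3)
Step 3: +2 fires, +3 burnt (F count now 2)
Step 4: +4 fires, +2 burnt (F count now 4)
Step 5: +2 fires, +4 burnt (F count now 2)
Step 6: +2 fires, +2 burnt (F count now 2)
Step 7: +2 fires, +2 burnt (F count now 2)
Step 8: +2 fires, +2 burnt (F count now 2)
Step 9: +1 fires, +2 burnt (F count now 1)
Step 10: +1 fires, +1 burnt (F count now 1)
Step 11: +0 fires, +1 burnt (F count now 0)
Fire out after step 11
Initially T: 22, now '.': 29
Total burnt (originally-T cells now '.'): 21

Answer: 21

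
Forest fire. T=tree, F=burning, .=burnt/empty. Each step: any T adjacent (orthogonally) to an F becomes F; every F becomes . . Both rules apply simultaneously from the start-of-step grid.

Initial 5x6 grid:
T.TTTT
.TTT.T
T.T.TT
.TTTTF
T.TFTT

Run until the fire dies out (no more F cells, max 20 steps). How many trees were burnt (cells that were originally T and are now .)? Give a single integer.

Step 1: +6 fires, +2 burnt (F count now 6)
Step 2: +3 fires, +6 burnt (F count now 3)
Step 3: +3 fires, +3 burnt (F count now 3)
Step 4: +2 fires, +3 burnt (F count now 2)
Step 5: +4 fires, +2 burnt (F count now 4)
Step 6: +0 fires, +4 burnt (F count now 0)
Fire out after step 6
Initially T: 21, now '.': 27
Total burnt (originally-T cells now '.'): 18

Answer: 18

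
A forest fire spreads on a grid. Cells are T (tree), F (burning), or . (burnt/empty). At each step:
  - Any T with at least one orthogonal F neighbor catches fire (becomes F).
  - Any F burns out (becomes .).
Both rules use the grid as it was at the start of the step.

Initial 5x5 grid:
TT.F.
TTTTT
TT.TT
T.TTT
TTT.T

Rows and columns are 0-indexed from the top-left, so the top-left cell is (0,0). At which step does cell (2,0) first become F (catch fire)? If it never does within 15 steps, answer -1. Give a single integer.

Step 1: cell (2,0)='T' (+1 fires, +1 burnt)
Step 2: cell (2,0)='T' (+3 fires, +1 burnt)
Step 3: cell (2,0)='T' (+3 fires, +3 burnt)
Step 4: cell (2,0)='T' (+5 fires, +3 burnt)
Step 5: cell (2,0)='F' (+4 fires, +5 burnt)
  -> target ignites at step 5
Step 6: cell (2,0)='.' (+2 fires, +4 burnt)
Step 7: cell (2,0)='.' (+1 fires, +2 burnt)
Step 8: cell (2,0)='.' (+0 fires, +1 burnt)
  fire out at step 8

5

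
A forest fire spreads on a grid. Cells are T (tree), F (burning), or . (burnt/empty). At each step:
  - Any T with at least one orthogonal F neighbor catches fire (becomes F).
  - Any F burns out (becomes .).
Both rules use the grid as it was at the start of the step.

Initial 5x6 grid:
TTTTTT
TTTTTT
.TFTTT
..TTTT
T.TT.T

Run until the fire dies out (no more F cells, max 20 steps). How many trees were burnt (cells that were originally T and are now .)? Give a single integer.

Step 1: +4 fires, +1 burnt (F count now 4)
Step 2: +6 fires, +4 burnt (F count now 6)
Step 3: +7 fires, +6 burnt (F count now 7)
Step 4: +4 fires, +7 burnt (F count now 4)
Step 5: +2 fires, +4 burnt (F count now 2)
Step 6: +0 fires, +2 burnt (F count now 0)
Fire out after step 6
Initially T: 24, now '.': 29
Total burnt (originally-T cells now '.'): 23

Answer: 23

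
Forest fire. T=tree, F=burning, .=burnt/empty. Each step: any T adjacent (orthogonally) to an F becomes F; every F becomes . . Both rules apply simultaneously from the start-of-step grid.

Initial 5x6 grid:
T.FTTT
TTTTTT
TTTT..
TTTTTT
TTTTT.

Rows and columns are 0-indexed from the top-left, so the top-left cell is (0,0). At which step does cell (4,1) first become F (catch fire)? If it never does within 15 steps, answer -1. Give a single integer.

Step 1: cell (4,1)='T' (+2 fires, +1 burnt)
Step 2: cell (4,1)='T' (+4 fires, +2 burnt)
Step 3: cell (4,1)='T' (+6 fires, +4 burnt)
Step 4: cell (4,1)='T' (+6 fires, +6 burnt)
Step 5: cell (4,1)='F' (+4 fires, +6 burnt)
  -> target ignites at step 5
Step 6: cell (4,1)='.' (+3 fires, +4 burnt)
Step 7: cell (4,1)='.' (+0 fires, +3 burnt)
  fire out at step 7

5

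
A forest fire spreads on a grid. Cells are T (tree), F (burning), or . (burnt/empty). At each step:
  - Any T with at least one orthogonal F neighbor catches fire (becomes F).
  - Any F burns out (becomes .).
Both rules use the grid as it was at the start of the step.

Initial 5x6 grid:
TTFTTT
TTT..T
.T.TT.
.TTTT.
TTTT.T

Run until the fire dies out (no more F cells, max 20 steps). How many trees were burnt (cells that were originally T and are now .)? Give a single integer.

Step 1: +3 fires, +1 burnt (F count now 3)
Step 2: +3 fires, +3 burnt (F count now 3)
Step 3: +3 fires, +3 burnt (F count now 3)
Step 4: +2 fires, +3 burnt (F count now 2)
Step 5: +2 fires, +2 burnt (F count now 2)
Step 6: +3 fires, +2 burnt (F count now 3)
Step 7: +3 fires, +3 burnt (F count now 3)
Step 8: +1 fires, +3 burnt (F count now 1)
Step 9: +0 fires, +1 burnt (F count now 0)
Fire out after step 9
Initially T: 21, now '.': 29
Total burnt (originally-T cells now '.'): 20

Answer: 20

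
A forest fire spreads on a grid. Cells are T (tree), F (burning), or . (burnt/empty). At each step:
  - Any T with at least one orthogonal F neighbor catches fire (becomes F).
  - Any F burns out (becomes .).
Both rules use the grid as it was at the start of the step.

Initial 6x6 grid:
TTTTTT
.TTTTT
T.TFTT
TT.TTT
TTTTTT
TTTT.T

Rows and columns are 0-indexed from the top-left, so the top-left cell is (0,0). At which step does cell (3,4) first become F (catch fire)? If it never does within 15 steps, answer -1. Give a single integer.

Step 1: cell (3,4)='T' (+4 fires, +1 burnt)
Step 2: cell (3,4)='F' (+6 fires, +4 burnt)
  -> target ignites at step 2
Step 3: cell (3,4)='.' (+8 fires, +6 burnt)
Step 4: cell (3,4)='.' (+5 fires, +8 burnt)
Step 5: cell (3,4)='.' (+5 fires, +5 burnt)
Step 6: cell (3,4)='.' (+2 fires, +5 burnt)
Step 7: cell (3,4)='.' (+1 fires, +2 burnt)
Step 8: cell (3,4)='.' (+0 fires, +1 burnt)
  fire out at step 8

2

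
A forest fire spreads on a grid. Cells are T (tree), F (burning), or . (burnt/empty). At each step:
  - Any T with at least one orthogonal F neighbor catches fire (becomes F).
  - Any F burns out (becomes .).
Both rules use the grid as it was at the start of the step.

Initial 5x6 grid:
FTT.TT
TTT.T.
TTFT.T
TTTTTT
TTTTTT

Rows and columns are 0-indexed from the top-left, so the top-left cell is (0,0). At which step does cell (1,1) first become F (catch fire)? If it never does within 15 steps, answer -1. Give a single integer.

Step 1: cell (1,1)='T' (+6 fires, +2 burnt)
Step 2: cell (1,1)='F' (+6 fires, +6 burnt)
  -> target ignites at step 2
Step 3: cell (1,1)='.' (+4 fires, +6 burnt)
Step 4: cell (1,1)='.' (+3 fires, +4 burnt)
Step 5: cell (1,1)='.' (+2 fires, +3 burnt)
Step 6: cell (1,1)='.' (+0 fires, +2 burnt)
  fire out at step 6

2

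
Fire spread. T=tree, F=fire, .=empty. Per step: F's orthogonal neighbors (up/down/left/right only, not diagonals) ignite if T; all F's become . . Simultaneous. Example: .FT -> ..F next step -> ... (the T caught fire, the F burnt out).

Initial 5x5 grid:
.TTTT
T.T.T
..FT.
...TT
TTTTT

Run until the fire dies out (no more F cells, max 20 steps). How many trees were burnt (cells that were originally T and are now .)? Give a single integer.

Answer: 14

Derivation:
Step 1: +2 fires, +1 burnt (F count now 2)
Step 2: +2 fires, +2 burnt (F count now 2)
Step 3: +4 fires, +2 burnt (F count now 4)
Step 4: +3 fires, +4 burnt (F count now 3)
Step 5: +2 fires, +3 burnt (F count now 2)
Step 6: +1 fires, +2 burnt (F count now 1)
Step 7: +0 fires, +1 burnt (F count now 0)
Fire out after step 7
Initially T: 15, now '.': 24
Total burnt (originally-T cells now '.'): 14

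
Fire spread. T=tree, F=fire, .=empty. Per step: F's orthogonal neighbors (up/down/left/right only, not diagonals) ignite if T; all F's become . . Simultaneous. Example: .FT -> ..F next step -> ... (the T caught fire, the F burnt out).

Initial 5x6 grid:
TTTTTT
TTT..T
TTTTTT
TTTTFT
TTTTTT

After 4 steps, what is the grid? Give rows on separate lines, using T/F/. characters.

Step 1: 4 trees catch fire, 1 burn out
  TTTTTT
  TTT..T
  TTTTFT
  TTTF.F
  TTTTFT
Step 2: 5 trees catch fire, 4 burn out
  TTTTTT
  TTT..T
  TTTF.F
  TTF...
  TTTF.F
Step 3: 4 trees catch fire, 5 burn out
  TTTTTT
  TTT..F
  TTF...
  TF....
  TTF...
Step 4: 5 trees catch fire, 4 burn out
  TTTTTF
  TTF...
  TF....
  F.....
  TF....

TTTTTF
TTF...
TF....
F.....
TF....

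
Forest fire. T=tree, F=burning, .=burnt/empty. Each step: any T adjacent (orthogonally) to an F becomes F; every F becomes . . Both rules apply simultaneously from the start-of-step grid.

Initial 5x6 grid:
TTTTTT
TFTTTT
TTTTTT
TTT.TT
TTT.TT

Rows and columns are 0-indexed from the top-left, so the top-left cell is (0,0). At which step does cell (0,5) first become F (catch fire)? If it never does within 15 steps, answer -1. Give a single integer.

Step 1: cell (0,5)='T' (+4 fires, +1 burnt)
Step 2: cell (0,5)='T' (+6 fires, +4 burnt)
Step 3: cell (0,5)='T' (+6 fires, +6 burnt)
Step 4: cell (0,5)='T' (+5 fires, +6 burnt)
Step 5: cell (0,5)='F' (+3 fires, +5 burnt)
  -> target ignites at step 5
Step 6: cell (0,5)='.' (+2 fires, +3 burnt)
Step 7: cell (0,5)='.' (+1 fires, +2 burnt)
Step 8: cell (0,5)='.' (+0 fires, +1 burnt)
  fire out at step 8

5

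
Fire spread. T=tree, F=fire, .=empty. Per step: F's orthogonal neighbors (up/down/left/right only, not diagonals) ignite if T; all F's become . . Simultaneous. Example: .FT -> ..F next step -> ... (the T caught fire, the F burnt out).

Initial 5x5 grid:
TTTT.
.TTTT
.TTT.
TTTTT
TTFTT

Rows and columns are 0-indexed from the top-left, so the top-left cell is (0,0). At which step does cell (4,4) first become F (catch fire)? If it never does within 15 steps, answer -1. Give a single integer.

Step 1: cell (4,4)='T' (+3 fires, +1 burnt)
Step 2: cell (4,4)='F' (+5 fires, +3 burnt)
  -> target ignites at step 2
Step 3: cell (4,4)='.' (+5 fires, +5 burnt)
Step 4: cell (4,4)='.' (+3 fires, +5 burnt)
Step 5: cell (4,4)='.' (+3 fires, +3 burnt)
Step 6: cell (4,4)='.' (+1 fires, +3 burnt)
Step 7: cell (4,4)='.' (+0 fires, +1 burnt)
  fire out at step 7

2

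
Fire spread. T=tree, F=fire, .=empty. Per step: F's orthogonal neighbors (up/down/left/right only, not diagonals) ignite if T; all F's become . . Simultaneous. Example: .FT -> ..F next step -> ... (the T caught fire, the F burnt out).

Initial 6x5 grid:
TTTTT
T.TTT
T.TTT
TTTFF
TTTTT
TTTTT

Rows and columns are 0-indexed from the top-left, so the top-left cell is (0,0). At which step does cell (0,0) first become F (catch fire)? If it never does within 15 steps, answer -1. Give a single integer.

Step 1: cell (0,0)='T' (+5 fires, +2 burnt)
Step 2: cell (0,0)='T' (+7 fires, +5 burnt)
Step 3: cell (0,0)='T' (+6 fires, +7 burnt)
Step 4: cell (0,0)='T' (+4 fires, +6 burnt)
Step 5: cell (0,0)='T' (+3 fires, +4 burnt)
Step 6: cell (0,0)='F' (+1 fires, +3 burnt)
  -> target ignites at step 6
Step 7: cell (0,0)='.' (+0 fires, +1 burnt)
  fire out at step 7

6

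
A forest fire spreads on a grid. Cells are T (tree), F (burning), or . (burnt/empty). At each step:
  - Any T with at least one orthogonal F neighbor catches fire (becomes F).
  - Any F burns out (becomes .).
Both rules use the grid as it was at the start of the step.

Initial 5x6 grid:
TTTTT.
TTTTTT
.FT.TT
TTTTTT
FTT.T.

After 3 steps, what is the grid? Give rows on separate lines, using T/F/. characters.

Step 1: 5 trees catch fire, 2 burn out
  TTTTT.
  TFTTTT
  ..F.TT
  FFTTTT
  .FT.T.
Step 2: 5 trees catch fire, 5 burn out
  TFTTT.
  F.FTTT
  ....TT
  ..FTTT
  ..F.T.
Step 3: 4 trees catch fire, 5 burn out
  F.FTT.
  ...FTT
  ....TT
  ...FTT
  ....T.

F.FTT.
...FTT
....TT
...FTT
....T.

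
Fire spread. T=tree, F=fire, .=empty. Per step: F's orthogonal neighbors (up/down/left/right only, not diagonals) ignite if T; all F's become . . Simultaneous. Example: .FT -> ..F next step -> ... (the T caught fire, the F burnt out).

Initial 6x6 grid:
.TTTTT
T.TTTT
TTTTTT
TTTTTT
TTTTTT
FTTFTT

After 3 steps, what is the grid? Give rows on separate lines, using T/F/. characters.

Step 1: 5 trees catch fire, 2 burn out
  .TTTTT
  T.TTTT
  TTTTTT
  TTTTTT
  FTTFTT
  .FF.FT
Step 2: 6 trees catch fire, 5 burn out
  .TTTTT
  T.TTTT
  TTTTTT
  FTTFTT
  .FF.FT
  .....F
Step 3: 6 trees catch fire, 6 burn out
  .TTTTT
  T.TTTT
  FTTFTT
  .FF.FT
  .....F
  ......

.TTTTT
T.TTTT
FTTFTT
.FF.FT
.....F
......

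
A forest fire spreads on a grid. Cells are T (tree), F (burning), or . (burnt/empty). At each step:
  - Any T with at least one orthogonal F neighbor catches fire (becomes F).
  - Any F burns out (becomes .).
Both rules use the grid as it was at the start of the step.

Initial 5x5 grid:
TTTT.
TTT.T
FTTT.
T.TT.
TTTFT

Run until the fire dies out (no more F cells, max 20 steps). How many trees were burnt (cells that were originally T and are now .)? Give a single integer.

Answer: 17

Derivation:
Step 1: +6 fires, +2 burnt (F count now 6)
Step 2: +7 fires, +6 burnt (F count now 7)
Step 3: +2 fires, +7 burnt (F count now 2)
Step 4: +1 fires, +2 burnt (F count now 1)
Step 5: +1 fires, +1 burnt (F count now 1)
Step 6: +0 fires, +1 burnt (F count now 0)
Fire out after step 6
Initially T: 18, now '.': 24
Total burnt (originally-T cells now '.'): 17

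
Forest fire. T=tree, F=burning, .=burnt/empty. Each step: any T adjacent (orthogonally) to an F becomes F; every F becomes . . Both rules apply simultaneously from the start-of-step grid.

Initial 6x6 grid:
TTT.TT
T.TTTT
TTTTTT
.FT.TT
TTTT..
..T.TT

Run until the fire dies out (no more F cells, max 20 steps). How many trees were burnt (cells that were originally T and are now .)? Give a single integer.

Step 1: +3 fires, +1 burnt (F count now 3)
Step 2: +4 fires, +3 burnt (F count now 4)
Step 3: +5 fires, +4 burnt (F count now 5)
Step 4: +4 fires, +5 burnt (F count now 4)
Step 5: +4 fires, +4 burnt (F count now 4)
Step 6: +3 fires, +4 burnt (F count now 3)
Step 7: +1 fires, +3 burnt (F count now 1)
Step 8: +0 fires, +1 burnt (F count now 0)
Fire out after step 8
Initially T: 26, now '.': 34
Total burnt (originally-T cells now '.'): 24

Answer: 24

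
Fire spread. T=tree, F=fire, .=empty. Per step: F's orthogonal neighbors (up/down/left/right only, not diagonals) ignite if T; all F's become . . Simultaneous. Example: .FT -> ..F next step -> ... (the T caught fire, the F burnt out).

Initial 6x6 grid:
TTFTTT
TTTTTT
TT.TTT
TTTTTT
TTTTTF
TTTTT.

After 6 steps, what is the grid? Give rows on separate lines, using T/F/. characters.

Step 1: 5 trees catch fire, 2 burn out
  TF.FTT
  TTFTTT
  TT.TTT
  TTTTTF
  TTTTF.
  TTTTT.
Step 2: 8 trees catch fire, 5 burn out
  F...FT
  TF.FTT
  TT.TTF
  TTTTF.
  TTTF..
  TTTTF.
Step 3: 10 trees catch fire, 8 burn out
  .....F
  F...FF
  TF.FF.
  TTTF..
  TTF...
  TTTF..
Step 4: 5 trees catch fire, 10 burn out
  ......
  ......
  F.....
  TFF...
  TF....
  TTF...
Step 5: 3 trees catch fire, 5 burn out
  ......
  ......
  ......
  F.....
  F.....
  TF....
Step 6: 1 trees catch fire, 3 burn out
  ......
  ......
  ......
  ......
  ......
  F.....

......
......
......
......
......
F.....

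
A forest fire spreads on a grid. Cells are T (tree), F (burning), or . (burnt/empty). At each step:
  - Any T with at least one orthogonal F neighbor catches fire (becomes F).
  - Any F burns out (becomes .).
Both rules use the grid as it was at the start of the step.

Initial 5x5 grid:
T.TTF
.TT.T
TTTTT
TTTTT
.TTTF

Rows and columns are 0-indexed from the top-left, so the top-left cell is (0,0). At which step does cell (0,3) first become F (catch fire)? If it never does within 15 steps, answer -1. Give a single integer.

Step 1: cell (0,3)='F' (+4 fires, +2 burnt)
  -> target ignites at step 1
Step 2: cell (0,3)='.' (+4 fires, +4 burnt)
Step 3: cell (0,3)='.' (+4 fires, +4 burnt)
Step 4: cell (0,3)='.' (+3 fires, +4 burnt)
Step 5: cell (0,3)='.' (+2 fires, +3 burnt)
Step 6: cell (0,3)='.' (+1 fires, +2 burnt)
Step 7: cell (0,3)='.' (+0 fires, +1 burnt)
  fire out at step 7

1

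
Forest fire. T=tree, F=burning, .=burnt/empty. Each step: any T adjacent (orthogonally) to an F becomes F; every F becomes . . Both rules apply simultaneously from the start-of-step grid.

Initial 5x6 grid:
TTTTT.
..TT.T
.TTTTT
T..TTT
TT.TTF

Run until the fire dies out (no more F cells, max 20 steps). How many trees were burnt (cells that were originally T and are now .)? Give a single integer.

Answer: 18

Derivation:
Step 1: +2 fires, +1 burnt (F count now 2)
Step 2: +3 fires, +2 burnt (F count now 3)
Step 3: +3 fires, +3 burnt (F count now 3)
Step 4: +1 fires, +3 burnt (F count now 1)
Step 5: +2 fires, +1 burnt (F count now 2)
Step 6: +3 fires, +2 burnt (F count now 3)
Step 7: +2 fires, +3 burnt (F count now 2)
Step 8: +1 fires, +2 burnt (F count now 1)
Step 9: +1 fires, +1 burnt (F count now 1)
Step 10: +0 fires, +1 burnt (F count now 0)
Fire out after step 10
Initially T: 21, now '.': 27
Total burnt (originally-T cells now '.'): 18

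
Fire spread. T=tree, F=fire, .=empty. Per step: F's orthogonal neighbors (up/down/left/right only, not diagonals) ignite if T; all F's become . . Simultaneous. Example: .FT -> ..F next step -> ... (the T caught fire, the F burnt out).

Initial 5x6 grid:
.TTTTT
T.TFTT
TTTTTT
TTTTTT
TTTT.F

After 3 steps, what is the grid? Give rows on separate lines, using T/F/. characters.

Step 1: 5 trees catch fire, 2 burn out
  .TTFTT
  T.F.FT
  TTTFTT
  TTTTTF
  TTTT..
Step 2: 8 trees catch fire, 5 burn out
  .TF.FT
  T....F
  TTF.FF
  TTTFF.
  TTTT..
Step 3: 5 trees catch fire, 8 burn out
  .F...F
  T.....
  TF....
  TTF...
  TTTF..

.F...F
T.....
TF....
TTF...
TTTF..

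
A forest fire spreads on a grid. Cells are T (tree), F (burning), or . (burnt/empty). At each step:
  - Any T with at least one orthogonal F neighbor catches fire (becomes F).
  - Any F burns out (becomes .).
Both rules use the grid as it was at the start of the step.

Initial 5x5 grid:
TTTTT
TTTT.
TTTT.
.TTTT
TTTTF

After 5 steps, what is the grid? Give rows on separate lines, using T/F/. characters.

Step 1: 2 trees catch fire, 1 burn out
  TTTTT
  TTTT.
  TTTT.
  .TTTF
  TTTF.
Step 2: 2 trees catch fire, 2 burn out
  TTTTT
  TTTT.
  TTTT.
  .TTF.
  TTF..
Step 3: 3 trees catch fire, 2 burn out
  TTTTT
  TTTT.
  TTTF.
  .TF..
  TF...
Step 4: 4 trees catch fire, 3 burn out
  TTTTT
  TTTF.
  TTF..
  .F...
  F....
Step 5: 3 trees catch fire, 4 burn out
  TTTFT
  TTF..
  TF...
  .....
  .....

TTTFT
TTF..
TF...
.....
.....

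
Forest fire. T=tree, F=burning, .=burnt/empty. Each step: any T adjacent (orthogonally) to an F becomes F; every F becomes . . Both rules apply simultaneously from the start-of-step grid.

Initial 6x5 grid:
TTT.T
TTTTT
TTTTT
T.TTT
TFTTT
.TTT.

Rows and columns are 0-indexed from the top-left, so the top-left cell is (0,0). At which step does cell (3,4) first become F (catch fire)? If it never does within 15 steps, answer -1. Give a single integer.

Step 1: cell (3,4)='T' (+3 fires, +1 burnt)
Step 2: cell (3,4)='T' (+4 fires, +3 burnt)
Step 3: cell (3,4)='T' (+5 fires, +4 burnt)
Step 4: cell (3,4)='F' (+5 fires, +5 burnt)
  -> target ignites at step 4
Step 5: cell (3,4)='.' (+5 fires, +5 burnt)
Step 6: cell (3,4)='.' (+2 fires, +5 burnt)
Step 7: cell (3,4)='.' (+1 fires, +2 burnt)
Step 8: cell (3,4)='.' (+0 fires, +1 burnt)
  fire out at step 8

4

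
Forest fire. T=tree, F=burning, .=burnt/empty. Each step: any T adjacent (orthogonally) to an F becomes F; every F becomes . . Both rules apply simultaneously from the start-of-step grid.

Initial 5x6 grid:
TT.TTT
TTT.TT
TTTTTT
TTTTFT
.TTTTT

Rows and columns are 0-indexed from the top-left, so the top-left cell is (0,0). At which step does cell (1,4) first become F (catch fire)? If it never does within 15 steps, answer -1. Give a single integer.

Step 1: cell (1,4)='T' (+4 fires, +1 burnt)
Step 2: cell (1,4)='F' (+6 fires, +4 burnt)
  -> target ignites at step 2
Step 3: cell (1,4)='.' (+5 fires, +6 burnt)
Step 4: cell (1,4)='.' (+6 fires, +5 burnt)
Step 5: cell (1,4)='.' (+2 fires, +6 burnt)
Step 6: cell (1,4)='.' (+2 fires, +2 burnt)
Step 7: cell (1,4)='.' (+1 fires, +2 burnt)
Step 8: cell (1,4)='.' (+0 fires, +1 burnt)
  fire out at step 8

2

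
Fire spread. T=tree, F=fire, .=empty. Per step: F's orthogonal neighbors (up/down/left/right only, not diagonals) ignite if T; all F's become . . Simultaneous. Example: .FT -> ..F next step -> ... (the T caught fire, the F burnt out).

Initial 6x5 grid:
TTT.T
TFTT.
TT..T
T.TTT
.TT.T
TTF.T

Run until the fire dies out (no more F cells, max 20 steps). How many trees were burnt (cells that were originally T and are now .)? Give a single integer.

Answer: 19

Derivation:
Step 1: +6 fires, +2 burnt (F count now 6)
Step 2: +7 fires, +6 burnt (F count now 7)
Step 3: +2 fires, +7 burnt (F count now 2)
Step 4: +1 fires, +2 burnt (F count now 1)
Step 5: +2 fires, +1 burnt (F count now 2)
Step 6: +1 fires, +2 burnt (F count now 1)
Step 7: +0 fires, +1 burnt (F count now 0)
Fire out after step 7
Initially T: 20, now '.': 29
Total burnt (originally-T cells now '.'): 19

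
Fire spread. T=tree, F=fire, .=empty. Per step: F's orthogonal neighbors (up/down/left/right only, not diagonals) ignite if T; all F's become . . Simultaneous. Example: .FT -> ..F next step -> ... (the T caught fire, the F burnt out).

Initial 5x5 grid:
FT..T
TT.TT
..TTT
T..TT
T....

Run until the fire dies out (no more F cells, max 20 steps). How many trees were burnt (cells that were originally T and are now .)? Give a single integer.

Step 1: +2 fires, +1 burnt (F count now 2)
Step 2: +1 fires, +2 burnt (F count now 1)
Step 3: +0 fires, +1 burnt (F count now 0)
Fire out after step 3
Initially T: 13, now '.': 15
Total burnt (originally-T cells now '.'): 3

Answer: 3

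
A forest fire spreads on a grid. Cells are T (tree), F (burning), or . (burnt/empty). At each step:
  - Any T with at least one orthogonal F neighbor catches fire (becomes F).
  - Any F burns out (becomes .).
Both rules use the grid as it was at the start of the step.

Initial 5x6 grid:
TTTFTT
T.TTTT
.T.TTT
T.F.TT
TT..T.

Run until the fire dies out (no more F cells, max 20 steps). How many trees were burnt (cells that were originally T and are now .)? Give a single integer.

Step 1: +3 fires, +2 burnt (F count now 3)
Step 2: +5 fires, +3 burnt (F count now 5)
Step 3: +3 fires, +5 burnt (F count now 3)
Step 4: +3 fires, +3 burnt (F count now 3)
Step 5: +2 fires, +3 burnt (F count now 2)
Step 6: +0 fires, +2 burnt (F count now 0)
Fire out after step 6
Initially T: 20, now '.': 26
Total burnt (originally-T cells now '.'): 16

Answer: 16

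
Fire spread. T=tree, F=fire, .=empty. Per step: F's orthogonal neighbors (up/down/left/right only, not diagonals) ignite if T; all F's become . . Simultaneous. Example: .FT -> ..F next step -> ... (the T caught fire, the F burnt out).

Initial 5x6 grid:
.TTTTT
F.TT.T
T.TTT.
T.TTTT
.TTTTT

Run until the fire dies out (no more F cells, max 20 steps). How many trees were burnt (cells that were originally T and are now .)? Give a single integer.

Step 1: +1 fires, +1 burnt (F count now 1)
Step 2: +1 fires, +1 burnt (F count now 1)
Step 3: +0 fires, +1 burnt (F count now 0)
Fire out after step 3
Initially T: 22, now '.': 10
Total burnt (originally-T cells now '.'): 2

Answer: 2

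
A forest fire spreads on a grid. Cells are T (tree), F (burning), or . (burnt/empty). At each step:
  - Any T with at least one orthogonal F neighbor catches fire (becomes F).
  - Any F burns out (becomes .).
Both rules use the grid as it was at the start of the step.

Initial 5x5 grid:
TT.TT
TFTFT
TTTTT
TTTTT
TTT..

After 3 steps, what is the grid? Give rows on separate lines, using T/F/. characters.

Step 1: 7 trees catch fire, 2 burn out
  TF.FT
  F.F.F
  TFTFT
  TTTTT
  TTT..
Step 2: 7 trees catch fire, 7 burn out
  F...F
  .....
  F.F.F
  TFTFT
  TTT..
Step 3: 4 trees catch fire, 7 burn out
  .....
  .....
  .....
  F.F.F
  TFT..

.....
.....
.....
F.F.F
TFT..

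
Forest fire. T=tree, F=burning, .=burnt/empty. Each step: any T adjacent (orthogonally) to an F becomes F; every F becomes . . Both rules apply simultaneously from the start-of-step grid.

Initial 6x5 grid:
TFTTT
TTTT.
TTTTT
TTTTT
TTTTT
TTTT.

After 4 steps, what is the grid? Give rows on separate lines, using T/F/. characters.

Step 1: 3 trees catch fire, 1 burn out
  F.FTT
  TFTT.
  TTTTT
  TTTTT
  TTTTT
  TTTT.
Step 2: 4 trees catch fire, 3 burn out
  ...FT
  F.FT.
  TFTTT
  TTTTT
  TTTTT
  TTTT.
Step 3: 5 trees catch fire, 4 burn out
  ....F
  ...F.
  F.FTT
  TFTTT
  TTTTT
  TTTT.
Step 4: 4 trees catch fire, 5 burn out
  .....
  .....
  ...FT
  F.FTT
  TFTTT
  TTTT.

.....
.....
...FT
F.FTT
TFTTT
TTTT.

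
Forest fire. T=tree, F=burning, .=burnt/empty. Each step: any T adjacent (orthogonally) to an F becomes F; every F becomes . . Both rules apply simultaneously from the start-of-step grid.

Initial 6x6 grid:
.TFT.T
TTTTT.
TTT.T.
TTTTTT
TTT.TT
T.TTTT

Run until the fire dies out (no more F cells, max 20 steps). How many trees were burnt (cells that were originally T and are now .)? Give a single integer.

Step 1: +3 fires, +1 burnt (F count now 3)
Step 2: +3 fires, +3 burnt (F count now 3)
Step 3: +4 fires, +3 burnt (F count now 4)
Step 4: +5 fires, +4 burnt (F count now 5)
Step 5: +4 fires, +5 burnt (F count now 4)
Step 6: +4 fires, +4 burnt (F count now 4)
Step 7: +3 fires, +4 burnt (F count now 3)
Step 8: +1 fires, +3 burnt (F count now 1)
Step 9: +0 fires, +1 burnt (F count now 0)
Fire out after step 9
Initially T: 28, now '.': 35
Total burnt (originally-T cells now '.'): 27

Answer: 27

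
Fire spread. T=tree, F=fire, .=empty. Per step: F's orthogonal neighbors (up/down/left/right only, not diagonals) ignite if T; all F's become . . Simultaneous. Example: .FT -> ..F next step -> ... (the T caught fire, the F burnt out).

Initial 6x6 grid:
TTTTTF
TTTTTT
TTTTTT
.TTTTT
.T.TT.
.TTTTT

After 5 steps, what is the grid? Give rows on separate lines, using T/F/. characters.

Step 1: 2 trees catch fire, 1 burn out
  TTTTF.
  TTTTTF
  TTTTTT
  .TTTTT
  .T.TT.
  .TTTTT
Step 2: 3 trees catch fire, 2 burn out
  TTTF..
  TTTTF.
  TTTTTF
  .TTTTT
  .T.TT.
  .TTTTT
Step 3: 4 trees catch fire, 3 burn out
  TTF...
  TTTF..
  TTTTF.
  .TTTTF
  .T.TT.
  .TTTTT
Step 4: 4 trees catch fire, 4 burn out
  TF....
  TTF...
  TTTF..
  .TTTF.
  .T.TT.
  .TTTTT
Step 5: 5 trees catch fire, 4 burn out
  F.....
  TF....
  TTF...
  .TTF..
  .T.TF.
  .TTTTT

F.....
TF....
TTF...
.TTF..
.T.TF.
.TTTTT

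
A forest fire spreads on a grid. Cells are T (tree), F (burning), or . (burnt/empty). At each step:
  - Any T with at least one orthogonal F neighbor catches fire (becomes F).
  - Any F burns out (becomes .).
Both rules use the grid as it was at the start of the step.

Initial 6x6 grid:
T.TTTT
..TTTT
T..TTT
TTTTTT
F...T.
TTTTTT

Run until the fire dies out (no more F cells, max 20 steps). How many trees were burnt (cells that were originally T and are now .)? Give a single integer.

Step 1: +2 fires, +1 burnt (F count now 2)
Step 2: +3 fires, +2 burnt (F count now 3)
Step 3: +2 fires, +3 burnt (F count now 2)
Step 4: +2 fires, +2 burnt (F count now 2)
Step 5: +3 fires, +2 burnt (F count now 3)
Step 6: +5 fires, +3 burnt (F count now 5)
Step 7: +4 fires, +5 burnt (F count now 4)
Step 8: +3 fires, +4 burnt (F count now 3)
Step 9: +1 fires, +3 burnt (F count now 1)
Step 10: +0 fires, +1 burnt (F count now 0)
Fire out after step 10
Initially T: 26, now '.': 35
Total burnt (originally-T cells now '.'): 25

Answer: 25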